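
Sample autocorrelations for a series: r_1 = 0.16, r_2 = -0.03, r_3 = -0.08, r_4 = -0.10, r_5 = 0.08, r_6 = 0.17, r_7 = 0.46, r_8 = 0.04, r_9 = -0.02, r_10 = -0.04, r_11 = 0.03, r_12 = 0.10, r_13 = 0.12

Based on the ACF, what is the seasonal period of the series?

The largest autocorrelation is r_7 = 0.46; the remaining lags stay at or below 0.17.
The dominant spike at lag 7 indicates a seasonal period of 7.

7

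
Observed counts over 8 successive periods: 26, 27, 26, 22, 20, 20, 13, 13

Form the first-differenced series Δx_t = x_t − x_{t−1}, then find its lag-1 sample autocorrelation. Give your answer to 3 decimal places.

-0.394

First differences Δx: 1, -1, -4, -2, 0, -7, 0
Mean of differences = -1.8571
Numerator Σ(Δx_t−Δx̄)(Δx_{t+1}−Δx̄) = -18.4490
Denominator Σ(Δx_t−Δx̄)² = 46.8571
r_1(Δx) = -18.4490 / 46.8571 = -0.394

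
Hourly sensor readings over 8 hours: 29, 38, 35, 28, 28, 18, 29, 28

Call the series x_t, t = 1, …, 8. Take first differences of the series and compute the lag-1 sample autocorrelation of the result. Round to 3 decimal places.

-0.356

First differences Δx: 9, -3, -7, 0, -10, 11, -1
Mean of differences = -0.1429
Numerator Σ(Δx_t−Δx̄)(Δx_{t+1}−Δx̄) = -128.3061
Denominator Σ(Δx_t−Δx̄)² = 360.8571
r_1(Δx) = -128.3061 / 360.8571 = -0.356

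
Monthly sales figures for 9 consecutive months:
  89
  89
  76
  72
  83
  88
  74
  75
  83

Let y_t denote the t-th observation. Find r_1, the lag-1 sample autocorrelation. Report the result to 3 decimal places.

Mean ȳ = (89 + 89 + 76 + 72 + 83 + 88 + 74 + 75 + 83)/9 = 81.0000
Numerator Σ_{t=1}^{8}(y_t−ȳ)(y_{t+1}−ȳ) = 46.0000
Denominator Σ(y_t−ȳ)² = 376.0000
r_1 = 46.0000 / 376.0000 = 0.122

0.122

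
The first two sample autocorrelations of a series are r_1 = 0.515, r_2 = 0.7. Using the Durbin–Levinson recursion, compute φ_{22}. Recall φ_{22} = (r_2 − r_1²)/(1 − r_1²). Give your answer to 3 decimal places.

φ_{22} = (r_2 − r_1²) / (1 − r_1²)
r_1² = (0.515)² = 0.265225
Numerator = 0.7 − 0.2652 = 0.4348; denominator = 1 − 0.2652 = 0.7348
φ_{22} = 0.4348 / 0.7348 = 0.592

0.592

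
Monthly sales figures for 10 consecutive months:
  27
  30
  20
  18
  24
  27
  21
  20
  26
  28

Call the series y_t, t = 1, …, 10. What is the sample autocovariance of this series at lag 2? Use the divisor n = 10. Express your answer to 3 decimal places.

Mean ȳ = (27 + 30 + 20 + 18 + 24 + 27 + 21 + 20 + 26 + 28)/10 = 24.1000
Σ_{t=1}^{8}(y_t−ȳ)(y_{t+2}−ȳ) = -98.6200
γ_2 = -98.6200 / 10 = -9.862

-9.862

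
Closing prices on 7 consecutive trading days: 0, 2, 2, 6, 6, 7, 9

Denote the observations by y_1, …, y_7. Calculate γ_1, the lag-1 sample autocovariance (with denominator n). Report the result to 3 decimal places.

4.423

Mean ȳ = (0 + 2 + 2 + 6 + 6 + 7 + 9)/7 = 4.5714
Deviations: -4.5714, -2.5714, -2.5714, 1.4286, 1.4286, 2.4286, 4.4286
Σ_{t=1}^{6}(y_t−ȳ)(y_{t+1}−ȳ) = 30.9592
γ_1 = 30.9592 / 7 = 4.423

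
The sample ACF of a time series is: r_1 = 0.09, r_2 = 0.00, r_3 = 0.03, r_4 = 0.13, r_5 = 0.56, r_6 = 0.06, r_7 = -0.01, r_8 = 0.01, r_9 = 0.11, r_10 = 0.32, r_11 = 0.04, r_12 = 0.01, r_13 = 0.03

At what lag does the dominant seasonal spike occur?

5

The largest autocorrelation is r_5 = 0.56, with a weaker echo at lag 10 (0.32); the remaining lags stay at or below 0.13.
The dominant spike at lag 5 indicates a seasonal period of 5.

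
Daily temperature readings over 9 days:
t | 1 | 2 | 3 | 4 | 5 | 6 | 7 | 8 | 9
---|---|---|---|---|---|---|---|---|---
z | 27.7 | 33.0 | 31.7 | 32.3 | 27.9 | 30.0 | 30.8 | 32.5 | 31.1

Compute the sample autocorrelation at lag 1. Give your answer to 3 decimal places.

Mean z̄ = (27.7 + 33.0 + 31.7 + 32.3 + 27.9 + 30.0 + 30.8 + 32.5 + 31.1)/9 = 30.7778
Numerator Σ_{t=1}^{8}(z_t−z̄)(z_{t+1}−z̄) = -4.9527
Denominator Σ(z_t−z̄)² = 29.5356
r_1 = -4.9527 / 29.5356 = -0.168

-0.168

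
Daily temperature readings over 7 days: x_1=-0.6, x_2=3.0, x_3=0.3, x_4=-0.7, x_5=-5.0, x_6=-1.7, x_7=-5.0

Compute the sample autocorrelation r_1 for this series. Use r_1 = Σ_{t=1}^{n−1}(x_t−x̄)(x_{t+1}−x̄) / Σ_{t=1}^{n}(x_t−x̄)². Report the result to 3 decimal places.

Mean x̄ = (-0.6 + 3.0 + 0.3 − 0.7 − 5.0 − 1.7 − 5.0)/7 = -1.3857
Deviations from mean: 0.7857, 4.3857, 1.6857, 0.6857, -3.6143, -0.3143, -3.6143
Σ(x_t−x̄)(x_{t+1}−x̄) = (3.4459) + (7.3931) + (1.1559) + (-2.4784) + (1.1359) + (1.1359) = 11.7884
Denominator Σ(x_t−x̄)² = 49.3886
r_1 = 11.7884 / 49.3886 = 0.239

0.239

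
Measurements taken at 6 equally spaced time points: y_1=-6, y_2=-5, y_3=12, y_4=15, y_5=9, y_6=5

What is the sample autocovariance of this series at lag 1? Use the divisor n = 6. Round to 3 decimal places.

25.000

Mean ȳ = (-6 − 5 + 12 + 15 + 9 + 5)/6 = 5.0000
Deviations: -11.0000, -10.0000, 7.0000, 10.0000, 4.0000, 0.0000
Σ_{t=1}^{5}(y_t−ȳ)(y_{t+1}−ȳ) = 150.0000
γ_1 = 150.0000 / 6 = 25.000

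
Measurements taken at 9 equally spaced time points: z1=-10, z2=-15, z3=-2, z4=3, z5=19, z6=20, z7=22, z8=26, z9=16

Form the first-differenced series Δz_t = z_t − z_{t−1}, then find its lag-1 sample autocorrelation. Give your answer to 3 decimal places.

-0.152

First differences Δz: -5, 13, 5, 16, 1, 2, 4, -10
Mean of differences = 3.2500
Numerator Σ(Δz_t−Δz̄)(Δz_{t+1}−Δz̄) = -77.8125
Denominator Σ(Δz_t−Δz̄)² = 511.5000
r_1(Δz) = -77.8125 / 511.5000 = -0.152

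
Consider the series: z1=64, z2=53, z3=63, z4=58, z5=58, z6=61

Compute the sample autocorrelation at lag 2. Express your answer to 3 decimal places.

0.221

Mean z̄ = (64 + 53 + 63 + 58 + 58 + 61)/6 = 59.5000
Deviations from mean: 4.5000, -6.5000, 3.5000, -1.5000, -1.5000, 1.5000
Numerator Σ_{t=1}^{4}(z_t−z̄)(z_{t+2}−z̄) = 18.0000
Denominator Σ(z_t−z̄)² = 81.5000
r_2 = 18.0000 / 81.5000 = 0.221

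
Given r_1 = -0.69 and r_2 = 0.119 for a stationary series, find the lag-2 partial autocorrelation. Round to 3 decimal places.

-0.682

φ_{22} = (r_2 − r_1²) / (1 − r_1²)
r_1² = (-0.69)² = 0.4761
Numerator = 0.119 − 0.4761 = -0.3571; denominator = 1 − 0.4761 = 0.5239
φ_{22} = -0.3571 / 0.5239 = -0.682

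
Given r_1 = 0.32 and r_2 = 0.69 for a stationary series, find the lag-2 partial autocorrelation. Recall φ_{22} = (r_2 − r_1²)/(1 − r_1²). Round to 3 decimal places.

0.655

φ_{22} = (r_2 − r_1²) / (1 − r_1²)
r_1² = (0.32)² = 0.1024
Numerator = 0.69 − 0.1024 = 0.5876; denominator = 1 − 0.1024 = 0.8976
φ_{22} = 0.5876 / 0.8976 = 0.655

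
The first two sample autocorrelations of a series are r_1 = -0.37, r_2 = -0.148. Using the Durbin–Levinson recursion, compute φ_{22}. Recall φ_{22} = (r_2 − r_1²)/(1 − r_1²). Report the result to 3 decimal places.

φ_{22} = (r_2 − r_1²) / (1 − r_1²)
r_1² = (-0.37)² = 0.1369
Numerator = -0.148 − 0.1369 = -0.2849; denominator = 1 − 0.1369 = 0.8631
φ_{22} = -0.2849 / 0.8631 = -0.330

-0.330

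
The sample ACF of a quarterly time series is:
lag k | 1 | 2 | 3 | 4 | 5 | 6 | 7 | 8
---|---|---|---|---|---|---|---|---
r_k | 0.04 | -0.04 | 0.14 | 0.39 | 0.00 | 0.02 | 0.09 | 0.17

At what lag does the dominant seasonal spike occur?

The largest autocorrelation is r_4 = 0.39, with a weaker echo at lag 8 (0.17); the remaining lags stay at or below 0.14.
The dominant spike at lag 4 indicates a seasonal period of 4.

4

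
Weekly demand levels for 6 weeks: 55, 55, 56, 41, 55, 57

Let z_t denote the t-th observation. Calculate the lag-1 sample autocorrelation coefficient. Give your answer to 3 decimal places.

-0.228

Mean z̄ = (55 + 55 + 56 + 41 + 55 + 57)/6 = 53.1667
Deviations from mean: 1.8333, 1.8333, 2.8333, -12.1667, 1.8333, 3.8333
Σ(z_t−z̄)(z_{t+1}−z̄) = (3.3611) + (5.1944) + (-34.4722) + (-22.3056) + (7.0278) = -41.1944
Denominator Σ(z_t−z̄)² = 180.8333
r_1 = -41.1944 / 180.8333 = -0.228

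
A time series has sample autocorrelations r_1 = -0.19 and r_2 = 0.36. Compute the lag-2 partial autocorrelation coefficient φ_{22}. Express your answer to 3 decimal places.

φ_{22} = (r_2 − r_1²) / (1 − r_1²)
r_1² = (-0.19)² = 0.0361
Numerator = 0.36 − 0.0361 = 0.3239; denominator = 1 − 0.0361 = 0.9639
φ_{22} = 0.3239 / 0.9639 = 0.336

0.336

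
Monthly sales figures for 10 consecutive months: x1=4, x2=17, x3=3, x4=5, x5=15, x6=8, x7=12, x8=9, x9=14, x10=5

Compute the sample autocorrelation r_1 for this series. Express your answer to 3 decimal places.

Mean x̄ = (4 + 17 + 3 + 5 + 15 + 8 + 12 + 9 + 14 + 5)/10 = 9.2000
Numerator Σ_{t=1}^{9}(x_t−x̄)(x_{t+1}−x̄) = -119.2400
Denominator Σ(x_t−x̄)² = 227.6000
r_1 = -119.2400 / 227.6000 = -0.524

-0.524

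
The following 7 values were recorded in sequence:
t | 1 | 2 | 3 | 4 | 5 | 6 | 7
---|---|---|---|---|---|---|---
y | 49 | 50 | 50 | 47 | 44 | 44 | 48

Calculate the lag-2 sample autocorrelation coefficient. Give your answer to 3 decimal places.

-0.160

Mean ȳ = (49 + 50 + 50 + 47 + 44 + 44 + 48)/7 = 47.4286
Deviations from mean: 1.5714, 2.5714, 2.5714, -0.4286, -3.4286, -3.4286, 0.5714
Σ(y_t−ȳ)(y_{t+2}−ȳ) = (4.0408) + (-1.1020) + (-8.8163) + (1.4694) + (-1.9592) = -6.3673
Denominator Σ(y_t−ȳ)² = 39.7143
r_2 = -6.3673 / 39.7143 = -0.160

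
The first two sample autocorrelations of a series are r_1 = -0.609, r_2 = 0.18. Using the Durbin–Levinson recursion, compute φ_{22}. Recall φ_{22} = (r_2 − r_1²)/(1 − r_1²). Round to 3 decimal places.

-0.303

φ_{22} = (r_2 − r_1²) / (1 − r_1²)
r_1² = (-0.609)² = 0.370881
Numerator = 0.18 − 0.3709 = -0.1909; denominator = 1 − 0.3709 = 0.6291
φ_{22} = -0.1909 / 0.6291 = -0.303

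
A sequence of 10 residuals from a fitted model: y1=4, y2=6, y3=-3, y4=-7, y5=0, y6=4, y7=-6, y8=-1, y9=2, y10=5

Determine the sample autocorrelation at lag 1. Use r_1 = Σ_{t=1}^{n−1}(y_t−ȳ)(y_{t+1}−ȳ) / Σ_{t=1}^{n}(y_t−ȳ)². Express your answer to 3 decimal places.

0.099

Mean ȳ = (4 + 6 − 3 − 7 + 0 + 4 − 6 − 1 + 2 + 5)/10 = 0.4000
Numerator Σ_{t=1}^{9}(y_t−ȳ)(y_{t+1}−ȳ) = 18.8400
Denominator Σ(y_t−ȳ)² = 190.4000
r_1 = 18.8400 / 190.4000 = 0.099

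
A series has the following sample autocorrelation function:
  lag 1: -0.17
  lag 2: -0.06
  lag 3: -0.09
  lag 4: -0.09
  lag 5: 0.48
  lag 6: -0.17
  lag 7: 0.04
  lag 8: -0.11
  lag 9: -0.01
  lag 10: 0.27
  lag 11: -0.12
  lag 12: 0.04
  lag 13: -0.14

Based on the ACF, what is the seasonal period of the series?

The largest autocorrelation is r_5 = 0.48, with a weaker echo at lag 10 (0.27); the remaining lags stay at or below 0.04.
The dominant spike at lag 5 indicates a seasonal period of 5.

5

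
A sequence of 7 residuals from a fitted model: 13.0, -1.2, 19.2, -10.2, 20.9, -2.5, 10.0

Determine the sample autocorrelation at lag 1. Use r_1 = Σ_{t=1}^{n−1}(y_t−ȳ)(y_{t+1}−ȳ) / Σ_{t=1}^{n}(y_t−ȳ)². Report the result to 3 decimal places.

-0.903

Mean ȳ = (13.0 − 1.2 + 19.2 − 10.2 + 20.9 − 2.5 + 10.0)/7 = 7.0286
Deviations from mean: 5.9714, -8.2286, 12.1714, -17.2286, 13.8714, -9.5286, 2.9714
Numerator Σ_{t=1}^{6}(y_t−ȳ)(y_{t+1}−ȳ) = -758.4594
Denominator Σ(y_t−ȳ)² = 840.3743
r_1 = -758.4594 / 840.3743 = -0.903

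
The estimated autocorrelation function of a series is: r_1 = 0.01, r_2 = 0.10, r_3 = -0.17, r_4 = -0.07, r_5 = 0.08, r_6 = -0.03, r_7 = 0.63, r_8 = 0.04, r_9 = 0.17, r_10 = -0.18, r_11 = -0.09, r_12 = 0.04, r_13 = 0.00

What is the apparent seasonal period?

The largest autocorrelation is r_7 = 0.63; the remaining lags stay at or below 0.17.
The dominant spike at lag 7 indicates a seasonal period of 7.

7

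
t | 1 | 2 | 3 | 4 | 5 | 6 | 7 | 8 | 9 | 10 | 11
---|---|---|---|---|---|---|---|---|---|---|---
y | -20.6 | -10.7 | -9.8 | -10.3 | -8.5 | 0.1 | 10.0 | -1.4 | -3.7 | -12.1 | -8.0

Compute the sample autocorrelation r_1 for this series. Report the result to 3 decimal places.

0.452

Mean ȳ = (-20.6 − 10.7 − 9.8 − 10.3 − 8.5 + 0.1 + 10.0 − 1.4 − 3.7 − 12.1 − 8.0)/11 = -6.8182
Numerator Σ_{t=1}^{10}(y_t−ȳ)(y_{t+1}−ȳ) = 283.8188
Denominator Σ(y_t−ȳ)² = 627.9364
r_1 = 283.8188 / 627.9364 = 0.452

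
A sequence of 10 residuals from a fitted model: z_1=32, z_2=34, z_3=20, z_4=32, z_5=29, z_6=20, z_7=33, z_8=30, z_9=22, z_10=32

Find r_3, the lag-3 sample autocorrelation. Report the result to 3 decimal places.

0.632

Mean z̄ = (32 + 34 + 20 + 32 + 29 + 20 + 33 + 30 + 22 + 32)/10 = 28.4000
Numerator Σ_{t=1}^{7}(z_t−z̄)(z_{t+3}−z̄) = 174.7200
Denominator Σ(z_t−z̄)² = 276.4000
r_3 = 174.7200 / 276.4000 = 0.632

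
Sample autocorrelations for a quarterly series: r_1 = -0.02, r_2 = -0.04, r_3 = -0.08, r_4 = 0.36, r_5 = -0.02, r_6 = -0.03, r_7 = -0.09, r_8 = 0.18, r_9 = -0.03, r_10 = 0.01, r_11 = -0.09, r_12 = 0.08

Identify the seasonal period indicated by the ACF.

The largest autocorrelation is r_4 = 0.36, with a weaker echo at lag 8 (0.18); the remaining lags stay at or below 0.08.
The dominant spike at lag 4 indicates a seasonal period of 4.

4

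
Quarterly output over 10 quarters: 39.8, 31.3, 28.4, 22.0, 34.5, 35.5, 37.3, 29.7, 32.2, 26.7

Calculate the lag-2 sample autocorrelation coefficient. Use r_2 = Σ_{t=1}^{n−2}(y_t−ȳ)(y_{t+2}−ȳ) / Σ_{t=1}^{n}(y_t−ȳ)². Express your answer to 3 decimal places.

-0.189

Mean ȳ = (39.8 + 31.3 + 28.4 + 22.0 + 34.5 + 35.5 + 37.3 + 29.7 + 32.2 + 26.7)/10 = 31.7400
Numerator Σ_{t=1}^{8}(y_t−ȳ)(y_{t+2}−ȳ) = -47.9612
Denominator Σ(y_t−ȳ)² = 253.6240
r_2 = -47.9612 / 253.6240 = -0.189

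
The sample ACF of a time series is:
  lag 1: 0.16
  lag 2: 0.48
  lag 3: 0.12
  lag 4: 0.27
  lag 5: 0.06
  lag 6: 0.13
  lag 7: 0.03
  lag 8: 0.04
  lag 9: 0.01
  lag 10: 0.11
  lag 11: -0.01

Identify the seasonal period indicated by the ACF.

2

The largest autocorrelation is r_2 = 0.48, with a weaker echo at lag 4 (0.27); the remaining lags stay at or below 0.16.
The dominant spike at lag 2 indicates a seasonal period of 2.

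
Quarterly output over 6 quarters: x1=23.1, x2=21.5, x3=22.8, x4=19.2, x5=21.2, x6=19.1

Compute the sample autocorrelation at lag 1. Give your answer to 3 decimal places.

-0.147

Mean x̄ = (23.1 + 21.5 + 22.8 + 19.2 + 21.2 + 19.1)/6 = 21.1500
Deviations from mean: 1.9500, 0.3500, 1.6500, -1.9500, 0.0500, -2.0500
Numerator Σ_{t=1}^{5}(x_t−x̄)(x_{t+1}−x̄) = -2.1575
Denominator Σ(x_t−x̄)² = 14.6550
r_1 = -2.1575 / 14.6550 = -0.147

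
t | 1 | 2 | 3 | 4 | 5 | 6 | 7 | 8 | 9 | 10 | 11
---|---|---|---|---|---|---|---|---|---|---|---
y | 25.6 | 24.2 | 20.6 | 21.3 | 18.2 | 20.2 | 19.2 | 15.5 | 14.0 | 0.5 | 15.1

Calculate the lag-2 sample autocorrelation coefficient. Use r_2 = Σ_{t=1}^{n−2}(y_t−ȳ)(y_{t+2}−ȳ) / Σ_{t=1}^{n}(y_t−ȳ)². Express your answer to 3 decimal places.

Mean ȳ = (25.6 + 24.2 + 20.6 + 21.3 + 18.2 + 20.2 + 19.2 + 15.5 + 14.0 + 0.5 + 15.1)/11 = 17.6727
Numerator Σ_{t=1}^{9}(y_t−ȳ)(y_{t+2}−ȳ) = 94.0576
Denominator Σ(y_t−ȳ)² = 455.9018
r_2 = 94.0576 / 455.9018 = 0.206

0.206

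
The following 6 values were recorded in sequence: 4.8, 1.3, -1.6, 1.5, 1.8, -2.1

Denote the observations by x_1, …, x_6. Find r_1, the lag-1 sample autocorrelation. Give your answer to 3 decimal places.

Mean x̄ = (4.8 + 1.3 − 1.6 + 1.5 + 1.8 − 2.1)/6 = 0.9500
Deviations from mean: 3.8500, 0.3500, -2.5500, 0.5500, 0.8500, -3.0500
Numerator Σ_{t=1}^{5}(x_t−x̄)(x_{t+1}−x̄) = -3.0725
Denominator Σ(x_t−x̄)² = 31.7750
r_1 = -3.0725 / 31.7750 = -0.097

-0.097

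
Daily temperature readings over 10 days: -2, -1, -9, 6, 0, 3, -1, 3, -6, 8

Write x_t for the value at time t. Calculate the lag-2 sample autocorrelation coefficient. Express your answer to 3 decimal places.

Mean x̄ = (-2 − 1 − 9 + 6 + 0 + 3 − 1 + 3 − 6 + 8)/10 = 0.1000
Numerator Σ_{t=1}^{8}(x_t−x̄)(x_{t+2}−x̄) = 68.7800
Denominator Σ(x_t−x̄)² = 240.9000
r_2 = 68.7800 / 240.9000 = 0.286

0.286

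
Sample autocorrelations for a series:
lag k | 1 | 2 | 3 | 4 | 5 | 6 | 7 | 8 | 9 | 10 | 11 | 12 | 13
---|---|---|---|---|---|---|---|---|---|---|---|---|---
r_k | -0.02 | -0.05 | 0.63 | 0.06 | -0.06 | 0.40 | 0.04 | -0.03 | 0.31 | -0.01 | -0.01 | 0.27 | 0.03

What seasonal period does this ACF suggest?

The largest autocorrelation is r_3 = 0.63, with weaker echoes at lags 6 (0.40), 9 (0.31) and 12 (0.27); the remaining lags stay at or below 0.06.
The dominant spike at lag 3 indicates a seasonal period of 3.

3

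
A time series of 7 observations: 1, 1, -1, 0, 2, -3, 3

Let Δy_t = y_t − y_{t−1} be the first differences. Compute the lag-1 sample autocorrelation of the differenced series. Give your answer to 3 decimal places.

First differences Δy: 0, -2, 1, 2, -5, 6
Mean of differences = 0.3333
Numerator Σ(Δy_t−Δȳ)(Δy_{t+1}−Δȳ) = -38.7778
Denominator Σ(Δy_t−Δȳ)² = 69.3333
r_1(Δy) = -38.7778 / 69.3333 = -0.559

-0.559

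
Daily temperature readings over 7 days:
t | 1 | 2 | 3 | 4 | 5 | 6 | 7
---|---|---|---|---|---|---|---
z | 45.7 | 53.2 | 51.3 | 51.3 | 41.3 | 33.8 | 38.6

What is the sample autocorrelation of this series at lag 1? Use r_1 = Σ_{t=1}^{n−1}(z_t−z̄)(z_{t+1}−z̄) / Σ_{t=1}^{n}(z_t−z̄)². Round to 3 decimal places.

0.571

Mean z̄ = (45.7 + 53.2 + 51.3 + 51.3 + 41.3 + 33.8 + 38.6)/7 = 45.0286
Deviations from mean: 0.6714, 8.1714, 6.2714, 6.2714, -3.7286, -11.2286, -6.4286
Numerator Σ_{t=1}^{6}(z_t−z̄)(z_{t+1}−z̄) = 186.7306
Denominator Σ(z_t−z̄)² = 327.1943
r_1 = 186.7306 / 327.1943 = 0.571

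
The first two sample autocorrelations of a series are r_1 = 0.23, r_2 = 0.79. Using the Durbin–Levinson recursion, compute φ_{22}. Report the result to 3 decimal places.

φ_{22} = (r_2 − r_1²) / (1 − r_1²)
r_1² = (0.23)² = 0.0529
Numerator = 0.79 − 0.0529 = 0.7371; denominator = 1 − 0.0529 = 0.9471
φ_{22} = 0.7371 / 0.9471 = 0.778

0.778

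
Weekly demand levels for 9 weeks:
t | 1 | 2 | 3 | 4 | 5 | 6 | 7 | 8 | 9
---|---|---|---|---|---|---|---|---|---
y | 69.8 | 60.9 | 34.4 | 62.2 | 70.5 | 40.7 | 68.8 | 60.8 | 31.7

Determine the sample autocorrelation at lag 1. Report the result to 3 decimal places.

-0.285

Mean ȳ = (69.8 + 60.9 + 34.4 + 62.2 + 70.5 + 40.7 + 68.8 + 60.8 + 31.7)/9 = 55.5333
Numerator Σ_{t=1}^{8}(y_t−ȳ)(y_{t+1}−ȳ) = -552.4078
Denominator Σ(y_t−ȳ)² = 1939.2000
r_1 = -552.4078 / 1939.2000 = -0.285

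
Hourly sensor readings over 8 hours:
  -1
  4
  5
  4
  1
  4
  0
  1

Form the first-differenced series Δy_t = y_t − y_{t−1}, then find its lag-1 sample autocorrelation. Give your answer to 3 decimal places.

-0.276

First differences Δy: 5, 1, -1, -3, 3, -4, 1
Mean of differences = 0.2857
Numerator Σ(Δy_t−Δȳ)(Δy_{t+1}−Δȳ) = -16.9388
Denominator Σ(Δy_t−Δȳ)² = 61.4286
r_1(Δy) = -16.9388 / 61.4286 = -0.276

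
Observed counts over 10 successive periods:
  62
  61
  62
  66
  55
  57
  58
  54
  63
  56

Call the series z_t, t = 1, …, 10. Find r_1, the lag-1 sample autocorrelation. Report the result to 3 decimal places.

-0.098

Mean z̄ = (62 + 61 + 62 + 66 + 55 + 57 + 58 + 54 + 63 + 56)/10 = 59.4000
Numerator Σ_{t=1}^{9}(z_t−z̄)(z_{t+1}−z̄) = -13.7600
Denominator Σ(z_t−z̄)² = 140.4000
r_1 = -13.7600 / 140.4000 = -0.098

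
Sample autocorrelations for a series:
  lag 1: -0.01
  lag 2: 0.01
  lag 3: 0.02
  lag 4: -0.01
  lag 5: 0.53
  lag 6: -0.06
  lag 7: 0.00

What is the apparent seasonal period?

The largest autocorrelation is r_5 = 0.53; the remaining lags stay at or below 0.02.
The dominant spike at lag 5 indicates a seasonal period of 5.

5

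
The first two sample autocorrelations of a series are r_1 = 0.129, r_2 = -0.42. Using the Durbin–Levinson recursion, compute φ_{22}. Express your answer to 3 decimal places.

φ_{22} = (r_2 − r_1²) / (1 − r_1²)
r_1² = (0.129)² = 0.016641
Numerator = -0.42 − 0.0166 = -0.4366; denominator = 1 − 0.0166 = 0.9834
φ_{22} = -0.4366 / 0.9834 = -0.444

-0.444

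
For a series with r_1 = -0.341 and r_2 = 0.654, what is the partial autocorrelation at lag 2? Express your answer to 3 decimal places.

φ_{22} = (r_2 − r_1²) / (1 − r_1²)
r_1² = (-0.341)² = 0.116281
Numerator = 0.654 − 0.1163 = 0.5377; denominator = 1 − 0.1163 = 0.8837
φ_{22} = 0.5377 / 0.8837 = 0.608

0.608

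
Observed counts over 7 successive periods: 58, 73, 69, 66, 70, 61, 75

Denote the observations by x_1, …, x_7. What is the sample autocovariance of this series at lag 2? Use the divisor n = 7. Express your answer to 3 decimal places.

1.417

Mean x̄ = (58 + 73 + 69 + 66 + 70 + 61 + 75)/7 = 67.4286
Deviations: -9.4286, 5.5714, 1.5714, -1.4286, 2.5714, -6.4286, 7.5714
Σ_{t=1}^{5}(x_t−x̄)(x_{t+2}−x̄) = 9.9184
γ_2 = 9.9184 / 7 = 1.417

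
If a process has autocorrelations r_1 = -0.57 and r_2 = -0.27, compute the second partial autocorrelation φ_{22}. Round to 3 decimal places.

φ_{22} = (r_2 − r_1²) / (1 − r_1²)
r_1² = (-0.57)² = 0.3249
Numerator = -0.27 − 0.3249 = -0.5949; denominator = 1 − 0.3249 = 0.6751
φ_{22} = -0.5949 / 0.6751 = -0.881

-0.881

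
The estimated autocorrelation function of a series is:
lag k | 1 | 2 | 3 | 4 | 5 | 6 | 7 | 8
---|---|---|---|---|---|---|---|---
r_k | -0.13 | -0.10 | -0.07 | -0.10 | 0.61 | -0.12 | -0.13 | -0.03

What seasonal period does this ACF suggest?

The largest autocorrelation is r_5 = 0.61; the remaining lags stay at or below -0.03.
The dominant spike at lag 5 indicates a seasonal period of 5.

5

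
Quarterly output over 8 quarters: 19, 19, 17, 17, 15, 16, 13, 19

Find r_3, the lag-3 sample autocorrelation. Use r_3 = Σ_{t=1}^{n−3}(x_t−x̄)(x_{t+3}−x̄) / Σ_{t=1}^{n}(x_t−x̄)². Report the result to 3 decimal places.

-0.252

Mean x̄ = (19 + 19 + 17 + 17 + 15 + 16 + 13 + 19)/8 = 16.8750
Deviations from mean: 2.1250, 2.1250, 0.1250, 0.1250, -1.8750, -0.8750, -3.8750, 2.1250
Numerator Σ_{t=1}^{5}(x_t−x̄)(x_{t+3}−x̄) = -8.2969
Denominator Σ(x_t−x̄)² = 32.8750
r_3 = -8.2969 / 32.8750 = -0.252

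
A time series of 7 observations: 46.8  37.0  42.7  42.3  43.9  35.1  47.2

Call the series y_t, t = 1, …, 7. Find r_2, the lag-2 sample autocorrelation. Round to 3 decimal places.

0.083

Mean ȳ = (46.8 + 37.0 + 42.7 + 42.3 + 43.9 + 35.1 + 47.2)/7 = 42.1429
Deviations from mean: 4.6571, -5.1429, 0.5571, 0.1571, 1.7571, -7.0429, 5.0571
Σ(y_t−ȳ)(y_{t+2}−ȳ) = (2.5947) + (-0.8082) + (0.9790) + (-1.1067) + (8.8861) = 10.5449
Denominator Σ(y_t−ȳ)² = 126.7371
r_2 = 10.5449 / 126.7371 = 0.083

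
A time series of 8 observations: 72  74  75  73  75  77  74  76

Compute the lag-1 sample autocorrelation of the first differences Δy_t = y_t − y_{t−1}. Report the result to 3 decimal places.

-0.445

First differences Δy: 2, 1, -2, 2, 2, -3, 2
Mean of differences = 0.5714
Numerator Σ(Δy_t−Δȳ)(Δy_{t+1}−Δȳ) = -12.3265
Denominator Σ(Δy_t−Δȳ)² = 27.7143
r_1(Δy) = -12.3265 / 27.7143 = -0.445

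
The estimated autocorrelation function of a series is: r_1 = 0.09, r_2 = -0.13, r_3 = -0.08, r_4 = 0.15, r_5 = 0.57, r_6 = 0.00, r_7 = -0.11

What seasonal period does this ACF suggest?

5

The largest autocorrelation is r_5 = 0.57; the remaining lags stay at or below 0.15.
The dominant spike at lag 5 indicates a seasonal period of 5.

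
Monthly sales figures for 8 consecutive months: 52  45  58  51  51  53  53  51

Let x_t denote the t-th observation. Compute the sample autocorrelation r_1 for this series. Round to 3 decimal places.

-0.540

Mean x̄ = (52 + 45 + 58 + 51 + 51 + 53 + 53 + 51)/8 = 51.7500
Numerator Σ_{t=1}^{7}(x_t−x̄)(x_{t+1}−x̄) = -48.3125
Denominator Σ(x_t−x̄)² = 89.5000
r_1 = -48.3125 / 89.5000 = -0.540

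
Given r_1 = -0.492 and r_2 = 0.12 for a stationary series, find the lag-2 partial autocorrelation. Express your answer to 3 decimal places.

φ_{22} = (r_2 − r_1²) / (1 − r_1²)
r_1² = (-0.492)² = 0.242064
Numerator = 0.12 − 0.2421 = -0.1221; denominator = 1 − 0.2421 = 0.7579
φ_{22} = -0.1221 / 0.7579 = -0.161

-0.161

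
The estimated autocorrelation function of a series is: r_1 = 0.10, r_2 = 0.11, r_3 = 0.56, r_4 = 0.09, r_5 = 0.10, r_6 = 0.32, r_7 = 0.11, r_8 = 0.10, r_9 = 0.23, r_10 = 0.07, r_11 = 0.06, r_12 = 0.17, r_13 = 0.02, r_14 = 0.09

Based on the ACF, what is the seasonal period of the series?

3

The largest autocorrelation is r_3 = 0.56, with weaker echoes at lags 6 (0.32), 9 (0.23) and 12 (0.17); the remaining lags stay at or below 0.11.
The dominant spike at lag 3 indicates a seasonal period of 3.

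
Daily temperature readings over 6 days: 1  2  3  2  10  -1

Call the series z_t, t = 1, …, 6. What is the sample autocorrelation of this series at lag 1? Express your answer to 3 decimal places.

-0.455

Mean z̄ = (1 + 2 + 3 + 2 + 10 − 1)/6 = 2.8333
Deviations from mean: -1.8333, -0.8333, 0.1667, -0.8333, 7.1667, -3.8333
Numerator Σ_{t=1}^{5}(z_t−z̄)(z_{t+1}−z̄) = -32.1944
Denominator Σ(z_t−z̄)² = 70.8333
r_1 = -32.1944 / 70.8333 = -0.455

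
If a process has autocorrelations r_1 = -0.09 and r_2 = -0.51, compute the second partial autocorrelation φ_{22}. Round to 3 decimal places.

-0.522

φ_{22} = (r_2 − r_1²) / (1 − r_1²)
r_1² = (-0.09)² = 0.0081
Numerator = -0.51 − 0.0081 = -0.5181; denominator = 1 − 0.0081 = 0.9919
φ_{22} = -0.5181 / 0.9919 = -0.522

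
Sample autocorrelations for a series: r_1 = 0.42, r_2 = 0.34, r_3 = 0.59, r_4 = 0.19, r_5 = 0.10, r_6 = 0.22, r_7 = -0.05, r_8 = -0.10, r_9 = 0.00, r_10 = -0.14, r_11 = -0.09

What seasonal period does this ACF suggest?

3

The largest autocorrelation is r_3 = 0.59; the remaining lags stay at or below 0.42. The elevated value at lag 1 (0.42), dropping to 0.34 at lag 2, reflects decaying short-term dependence rather than seasonality.
The dominant spike at lag 3 indicates a seasonal period of 3.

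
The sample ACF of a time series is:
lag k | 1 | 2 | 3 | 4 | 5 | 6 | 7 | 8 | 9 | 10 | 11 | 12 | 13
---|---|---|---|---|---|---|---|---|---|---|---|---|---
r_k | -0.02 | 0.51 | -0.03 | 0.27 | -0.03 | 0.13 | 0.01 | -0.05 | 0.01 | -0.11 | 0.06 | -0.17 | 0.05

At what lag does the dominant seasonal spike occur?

2

The largest autocorrelation is r_2 = 0.51, with a weaker echo at lag 4 (0.27); the remaining lags stay at or below 0.13.
The dominant spike at lag 2 indicates a seasonal period of 2.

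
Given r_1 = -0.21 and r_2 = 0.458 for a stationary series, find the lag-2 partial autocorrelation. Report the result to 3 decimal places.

0.433

φ_{22} = (r_2 − r_1²) / (1 − r_1²)
r_1² = (-0.21)² = 0.0441
Numerator = 0.458 − 0.0441 = 0.4139; denominator = 1 − 0.0441 = 0.9559
φ_{22} = 0.4139 / 0.9559 = 0.433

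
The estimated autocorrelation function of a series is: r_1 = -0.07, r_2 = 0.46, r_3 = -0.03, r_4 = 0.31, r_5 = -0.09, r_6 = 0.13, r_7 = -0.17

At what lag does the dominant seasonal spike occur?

2

The largest autocorrelation is r_2 = 0.46, with a weaker echo at lag 4 (0.31); the remaining lags stay at or below 0.13.
The dominant spike at lag 2 indicates a seasonal period of 2.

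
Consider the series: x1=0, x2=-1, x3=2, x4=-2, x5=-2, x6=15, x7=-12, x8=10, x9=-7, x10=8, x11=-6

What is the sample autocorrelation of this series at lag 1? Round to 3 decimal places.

-0.813

Mean x̄ = (0 − 1 + 2 − 2 − 2 + 15 − 12 + 10 − 7 + 8 − 6)/11 = 0.4545
Numerator Σ_{t=1}^{10}(x_t−x̄)(x_{t+1}−x̄) = -511.2066
Denominator Σ(x_t−x̄)² = 628.7273
r_1 = -511.2066 / 628.7273 = -0.813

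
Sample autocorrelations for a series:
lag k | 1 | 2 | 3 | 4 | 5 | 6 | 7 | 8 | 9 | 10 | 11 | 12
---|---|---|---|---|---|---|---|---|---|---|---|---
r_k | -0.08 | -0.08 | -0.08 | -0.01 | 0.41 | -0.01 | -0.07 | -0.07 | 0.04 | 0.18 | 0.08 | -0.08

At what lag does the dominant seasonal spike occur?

The largest autocorrelation is r_5 = 0.41, with a weaker echo at lag 10 (0.18); the remaining lags stay at or below 0.08.
The dominant spike at lag 5 indicates a seasonal period of 5.

5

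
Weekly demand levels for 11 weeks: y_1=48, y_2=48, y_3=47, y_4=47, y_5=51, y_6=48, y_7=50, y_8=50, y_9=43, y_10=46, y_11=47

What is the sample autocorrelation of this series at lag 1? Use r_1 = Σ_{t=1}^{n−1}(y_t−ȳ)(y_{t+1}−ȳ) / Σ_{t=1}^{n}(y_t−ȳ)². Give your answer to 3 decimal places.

Mean ȳ = (48 + 48 + 47 + 47 + 51 + 48 + 50 + 50 + 43 + 46 + 47)/11 = 47.7273
Numerator Σ_{t=1}^{10}(y_t−ȳ)(y_{t+1}−ȳ) = 3.3802
Denominator Σ(y_t−ȳ)² = 48.1818
r_1 = 3.3802 / 48.1818 = 0.070

0.070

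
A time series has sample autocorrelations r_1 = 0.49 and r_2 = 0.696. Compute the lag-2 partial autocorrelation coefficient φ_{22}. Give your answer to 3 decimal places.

0.600

φ_{22} = (r_2 − r_1²) / (1 − r_1²)
r_1² = (0.49)² = 0.2401
Numerator = 0.696 − 0.2401 = 0.4559; denominator = 1 − 0.2401 = 0.7599
φ_{22} = 0.4559 / 0.7599 = 0.600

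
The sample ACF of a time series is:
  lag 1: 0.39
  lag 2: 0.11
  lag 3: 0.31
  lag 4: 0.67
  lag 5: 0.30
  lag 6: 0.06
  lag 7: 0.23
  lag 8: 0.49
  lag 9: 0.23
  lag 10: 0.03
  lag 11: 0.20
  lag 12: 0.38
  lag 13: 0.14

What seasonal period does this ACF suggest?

4

The largest autocorrelation is r_4 = 0.67, with a weaker echo at lag 8 (0.49); the remaining lags stay at or below 0.39. The elevated value at lag 1 (0.39), dropping to 0.11 at lag 2, reflects decaying short-term dependence rather than seasonality.
The dominant spike at lag 4 indicates a seasonal period of 4.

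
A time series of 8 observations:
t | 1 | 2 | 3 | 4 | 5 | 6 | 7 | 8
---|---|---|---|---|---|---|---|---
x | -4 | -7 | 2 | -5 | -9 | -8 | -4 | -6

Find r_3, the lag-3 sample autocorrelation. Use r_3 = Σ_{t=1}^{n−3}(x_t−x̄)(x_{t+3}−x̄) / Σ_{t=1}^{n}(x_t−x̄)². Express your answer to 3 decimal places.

-0.118

Mean x̄ = (-4 − 7 + 2 − 5 − 9 − 8 − 4 − 6)/8 = -5.1250
Deviations from mean: 1.1250, -1.8750, 7.1250, 0.1250, -3.8750, -2.8750, 1.1250, -0.8750
Σ(x_t−x̄)(x_{t+3}−x̄) = (0.1406) + (7.2656) + (-20.4844) + (0.1406) + (3.3906) = -9.5469
Denominator Σ(x_t−x̄)² = 80.8750
r_3 = -9.5469 / 80.8750 = -0.118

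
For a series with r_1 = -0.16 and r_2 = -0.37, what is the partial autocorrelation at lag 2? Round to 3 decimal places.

φ_{22} = (r_2 − r_1²) / (1 − r_1²)
r_1² = (-0.16)² = 0.0256
Numerator = -0.37 − 0.0256 = -0.3956; denominator = 1 − 0.0256 = 0.9744
φ_{22} = -0.3956 / 0.9744 = -0.406

-0.406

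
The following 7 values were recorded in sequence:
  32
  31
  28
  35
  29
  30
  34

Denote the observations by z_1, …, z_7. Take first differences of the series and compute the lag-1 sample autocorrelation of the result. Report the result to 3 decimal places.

-0.555

First differences Δz: -1, -3, 7, -6, 1, 4
Mean of differences = 0.3333
Numerator Σ(Δz_t−Δz̄)(Δz_{t+1}−Δz̄) = -61.7778
Denominator Σ(Δz_t−Δz̄)² = 111.3333
r_1(Δz) = -61.7778 / 111.3333 = -0.555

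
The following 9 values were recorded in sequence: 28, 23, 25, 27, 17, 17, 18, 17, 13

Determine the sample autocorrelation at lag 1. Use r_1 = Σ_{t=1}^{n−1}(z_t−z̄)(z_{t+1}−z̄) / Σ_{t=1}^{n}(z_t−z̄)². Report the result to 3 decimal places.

0.412

Mean z̄ = (28 + 23 + 25 + 27 + 17 + 17 + 18 + 17 + 13)/9 = 20.5556
Numerator Σ_{t=1}^{8}(z_t−z̄)(z_{t+1}−z̄) = 92.4691
Denominator Σ(z_t−z̄)² = 224.2222
r_1 = 92.4691 / 224.2222 = 0.412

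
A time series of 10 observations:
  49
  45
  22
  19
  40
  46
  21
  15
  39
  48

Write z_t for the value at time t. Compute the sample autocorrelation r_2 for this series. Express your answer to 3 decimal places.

Mean z̄ = (49 + 45 + 22 + 19 + 40 + 46 + 21 + 15 + 39 + 48)/10 = 34.4000
Numerator Σ_{t=1}^{8}(z_t−z̄)(z_{t+2}−z̄) = -1217.9200
Denominator Σ(z_t−z̄)² = 1644.4000
r_2 = -1217.9200 / 1644.4000 = -0.741

-0.741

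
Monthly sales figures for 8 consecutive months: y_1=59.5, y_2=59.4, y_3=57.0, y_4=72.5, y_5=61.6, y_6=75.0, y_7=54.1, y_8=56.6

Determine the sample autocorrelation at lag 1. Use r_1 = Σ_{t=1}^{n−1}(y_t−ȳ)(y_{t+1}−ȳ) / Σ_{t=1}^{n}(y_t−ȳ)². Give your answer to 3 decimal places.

Mean ȳ = (59.5 + 59.4 + 57.0 + 72.5 + 61.6 + 75.0 + 54.1 + 56.6)/8 = 61.9625
Deviations from mean: -2.4625, -2.5625, -4.9625, 10.5375, -0.3625, 13.0375, -7.8625, -5.3625
Numerator Σ_{t=1}^{7}(y_t−ȳ)(y_{t+1}−ȳ) = -102.1564
Denominator Σ(y_t−ȳ)² = 408.9788
r_1 = -102.1564 / 408.9788 = -0.250

-0.250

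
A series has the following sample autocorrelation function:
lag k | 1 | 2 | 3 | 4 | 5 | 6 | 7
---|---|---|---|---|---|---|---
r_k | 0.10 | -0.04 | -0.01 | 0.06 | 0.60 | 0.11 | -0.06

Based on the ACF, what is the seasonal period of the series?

The largest autocorrelation is r_5 = 0.60; the remaining lags stay at or below 0.11.
The dominant spike at lag 5 indicates a seasonal period of 5.

5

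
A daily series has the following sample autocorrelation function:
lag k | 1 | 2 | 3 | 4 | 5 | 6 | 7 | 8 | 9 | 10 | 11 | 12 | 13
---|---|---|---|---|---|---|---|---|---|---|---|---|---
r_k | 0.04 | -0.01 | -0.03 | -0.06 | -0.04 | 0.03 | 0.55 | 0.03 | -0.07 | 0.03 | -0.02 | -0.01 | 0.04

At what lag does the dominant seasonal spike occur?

7

The largest autocorrelation is r_7 = 0.55; the remaining lags stay at or below 0.04.
The dominant spike at lag 7 indicates a seasonal period of 7.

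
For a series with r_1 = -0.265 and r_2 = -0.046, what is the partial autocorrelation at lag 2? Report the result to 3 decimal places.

φ_{22} = (r_2 − r_1²) / (1 − r_1²)
r_1² = (-0.265)² = 0.070225
Numerator = -0.046 − 0.0702 = -0.1162; denominator = 1 − 0.0702 = 0.9298
φ_{22} = -0.1162 / 0.9298 = -0.125

-0.125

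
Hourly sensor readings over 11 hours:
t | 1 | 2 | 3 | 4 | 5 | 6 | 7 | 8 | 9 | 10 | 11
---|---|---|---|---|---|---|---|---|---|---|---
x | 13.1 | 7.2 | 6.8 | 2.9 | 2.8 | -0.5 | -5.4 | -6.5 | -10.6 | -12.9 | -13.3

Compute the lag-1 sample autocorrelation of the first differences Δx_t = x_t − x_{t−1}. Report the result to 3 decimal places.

-0.488

First differences Δx: -5.9, -0.4, -3.9, -0.1, -3.3, -4.9, -1.1, -4.1, -2.3, -0.4
Mean of differences = -2.6400
Numerator Σ(Δx_t−Δx̄)(Δx_{t+1}−Δx̄) = -18.9736
Denominator Σ(Δx_t−Δx̄)² = 38.8640
r_1(Δx) = -18.9736 / 38.8640 = -0.488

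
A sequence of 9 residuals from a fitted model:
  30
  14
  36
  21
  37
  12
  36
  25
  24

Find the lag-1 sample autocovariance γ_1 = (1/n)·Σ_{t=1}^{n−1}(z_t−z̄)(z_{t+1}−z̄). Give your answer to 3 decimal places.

-63.878

Mean z̄ = (30 + 14 + 36 + 21 + 37 + 12 + 36 + 25 + 24)/9 = 26.1111
Σ_{t=1}^{8}(z_t−z̄)(z_{t+1}−z̄) = -574.9012
γ_1 = -574.9012 / 9 = -63.878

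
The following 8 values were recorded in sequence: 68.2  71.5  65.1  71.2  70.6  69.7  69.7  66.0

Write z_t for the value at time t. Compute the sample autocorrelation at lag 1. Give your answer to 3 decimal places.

Mean z̄ = (68.2 + 71.5 + 65.1 + 71.2 + 70.6 + 69.7 + 69.7 + 66.0)/8 = 69.0000
Deviations from mean: -0.8000, 2.5000, -3.9000, 2.2000, 1.6000, 0.7000, 0.7000, -3.0000
Σ(z_t−z̄)(z_{t+1}−z̄) = (-2.0000) + (-9.7500) + (-8.5800) + (3.5200) + (1.1200) + (0.4900) + (-2.1000) = -17.3000
Denominator Σ(z_t−z̄)² = 39.4800
r_1 = -17.3000 / 39.4800 = -0.438

-0.438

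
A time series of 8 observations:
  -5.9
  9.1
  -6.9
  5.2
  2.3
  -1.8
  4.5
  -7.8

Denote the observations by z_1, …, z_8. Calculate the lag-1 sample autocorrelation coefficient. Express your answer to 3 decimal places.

Mean z̄ = (-5.9 + 9.1 − 6.9 + 5.2 + 2.3 − 1.8 + 4.5 − 7.8)/8 = -0.1625
Σ(z_t−z̄)(z_{t+1}−z̄) = (-53.1436) + (-62.4061) + (-36.1298) + (13.2052) + (-4.0323) + (-7.6348) + (-35.6098) = -185.7514
Denominator Σ(z_t−z̄)² = 281.6788
r_1 = -185.7514 / 281.6788 = -0.659

-0.659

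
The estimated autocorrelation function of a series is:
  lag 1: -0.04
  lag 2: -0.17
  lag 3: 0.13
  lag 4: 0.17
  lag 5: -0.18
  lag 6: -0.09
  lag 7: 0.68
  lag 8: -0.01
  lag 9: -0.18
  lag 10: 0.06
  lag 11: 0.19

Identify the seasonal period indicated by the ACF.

The largest autocorrelation is r_7 = 0.68; the remaining lags stay at or below 0.19.
The dominant spike at lag 7 indicates a seasonal period of 7.

7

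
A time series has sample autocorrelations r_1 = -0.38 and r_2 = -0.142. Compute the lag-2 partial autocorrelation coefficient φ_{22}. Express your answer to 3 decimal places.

φ_{22} = (r_2 − r_1²) / (1 − r_1²)
r_1² = (-0.38)² = 0.1444
Numerator = -0.142 − 0.1444 = -0.2864; denominator = 1 − 0.1444 = 0.8556
φ_{22} = -0.2864 / 0.8556 = -0.335

-0.335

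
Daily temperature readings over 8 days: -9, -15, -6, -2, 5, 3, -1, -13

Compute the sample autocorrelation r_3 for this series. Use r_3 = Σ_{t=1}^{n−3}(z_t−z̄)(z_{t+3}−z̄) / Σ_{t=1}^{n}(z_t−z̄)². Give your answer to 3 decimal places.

Mean z̄ = (-9 − 15 − 6 − 2 + 5 + 3 − 1 − 13)/8 = -4.7500
Deviations from mean: -4.2500, -10.2500, -1.2500, 2.7500, 9.7500, 7.7500, 3.7500, -8.2500
Σ(z_t−z̄)(z_{t+3}−z̄) = (-11.6875) + (-99.9375) + (-9.6875) + (10.3125) + (-80.4375) = -191.4375
Denominator Σ(z_t−z̄)² = 369.5000
r_3 = -191.4375 / 369.5000 = -0.518

-0.518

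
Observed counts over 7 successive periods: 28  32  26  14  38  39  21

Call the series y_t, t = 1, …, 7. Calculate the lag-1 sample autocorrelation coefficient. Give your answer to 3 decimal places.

-0.185

Mean ȳ = (28 + 32 + 26 + 14 + 38 + 39 + 21)/7 = 28.2857
Deviations from mean: -0.2857, 3.7143, -2.2857, -14.2857, 9.7143, 10.7143, -7.2857
Numerator Σ_{t=1}^{6}(y_t−ȳ)(y_{t+1}−ȳ) = -89.6531
Denominator Σ(y_t−ȳ)² = 485.4286
r_1 = -89.6531 / 485.4286 = -0.185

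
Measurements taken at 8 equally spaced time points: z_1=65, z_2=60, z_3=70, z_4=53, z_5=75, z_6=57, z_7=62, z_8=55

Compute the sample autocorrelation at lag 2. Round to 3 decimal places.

0.562

Mean z̄ = (65 + 60 + 70 + 53 + 75 + 57 + 62 + 55)/8 = 62.1250
Numerator Σ_{t=1}^{6}(z_t−z̄)(z_{t+2}−z̄) = 225.0938
Denominator Σ(z_t−z̄)² = 400.8750
r_2 = 225.0938 / 400.8750 = 0.562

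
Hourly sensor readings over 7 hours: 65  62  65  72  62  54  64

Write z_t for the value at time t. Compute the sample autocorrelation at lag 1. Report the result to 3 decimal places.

Mean z̄ = (65 + 62 + 65 + 72 + 62 + 54 + 64)/7 = 63.4286
Σ(z_t−z̄)(z_{t+1}−z̄) = (-2.2449) + (-2.2449) + (13.4694) + (-12.2449) + (13.4694) + (-5.3878) = 4.8163
Denominator Σ(z_t−z̄)² = 171.7143
r_1 = 4.8163 / 171.7143 = 0.028

0.028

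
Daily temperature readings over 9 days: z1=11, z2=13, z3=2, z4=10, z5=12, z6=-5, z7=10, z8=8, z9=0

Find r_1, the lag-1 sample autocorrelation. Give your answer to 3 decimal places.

Mean z̄ = (11 + 13 + 2 + 10 + 12 − 5 + 10 + 8 + 0)/9 = 6.7778
Numerator Σ_{t=1}^{8}(z_t−z̄)(z_{t+1}−z̄) = -105.8272
Denominator Σ(z_t−z̄)² = 313.5556
r_1 = -105.8272 / 313.5556 = -0.338

-0.338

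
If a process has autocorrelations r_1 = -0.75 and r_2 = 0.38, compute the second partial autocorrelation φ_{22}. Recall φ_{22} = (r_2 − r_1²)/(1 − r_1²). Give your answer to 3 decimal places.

φ_{22} = (r_2 − r_1²) / (1 − r_1²)
r_1² = (-0.75)² = 0.5625
Numerator = 0.38 − 0.5625 = -0.1825; denominator = 1 − 0.5625 = 0.4375
φ_{22} = -0.1825 / 0.4375 = -0.417

-0.417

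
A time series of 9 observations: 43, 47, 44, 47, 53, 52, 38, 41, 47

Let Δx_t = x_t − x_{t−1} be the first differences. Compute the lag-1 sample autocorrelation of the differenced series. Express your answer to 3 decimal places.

-0.052

First differences Δx: 4, -3, 3, 6, -1, -14, 3, 6
Mean of differences = 0.5000
Numerator Σ(Δx_t−Δx̄)(Δx_{t+1}−Δx̄) = -16.2500
Denominator Σ(Δx_t−Δx̄)² = 310.0000
r_1(Δx) = -16.2500 / 310.0000 = -0.052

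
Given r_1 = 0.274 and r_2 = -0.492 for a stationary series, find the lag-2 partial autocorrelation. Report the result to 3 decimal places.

-0.613

φ_{22} = (r_2 − r_1²) / (1 − r_1²)
r_1² = (0.274)² = 0.075076
Numerator = -0.492 − 0.0751 = -0.5671; denominator = 1 − 0.0751 = 0.9249
φ_{22} = -0.5671 / 0.9249 = -0.613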